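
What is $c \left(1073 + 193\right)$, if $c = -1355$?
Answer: $-1715430$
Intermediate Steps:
$c \left(1073 + 193\right) = - 1355 \left(1073 + 193\right) = \left(-1355\right) 1266 = -1715430$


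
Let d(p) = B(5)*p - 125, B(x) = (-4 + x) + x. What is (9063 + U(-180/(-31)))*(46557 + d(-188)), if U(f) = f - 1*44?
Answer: 12674654776/31 ≈ 4.0886e+8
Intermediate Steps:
B(x) = -4 + 2*x
d(p) = -125 + 6*p (d(p) = (-4 + 2*5)*p - 125 = (-4 + 10)*p - 125 = 6*p - 125 = -125 + 6*p)
U(f) = -44 + f (U(f) = f - 44 = -44 + f)
(9063 + U(-180/(-31)))*(46557 + d(-188)) = (9063 + (-44 - 180/(-31)))*(46557 + (-125 + 6*(-188))) = (9063 + (-44 - 180*(-1/31)))*(46557 + (-125 - 1128)) = (9063 + (-44 + 180/31))*(46557 - 1253) = (9063 - 1184/31)*45304 = (279769/31)*45304 = 12674654776/31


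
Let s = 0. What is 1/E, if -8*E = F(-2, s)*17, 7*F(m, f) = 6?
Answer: -28/51 ≈ -0.54902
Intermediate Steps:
F(m, f) = 6/7 (F(m, f) = (⅐)*6 = 6/7)
E = -51/28 (E = -3*17/28 = -⅛*102/7 = -51/28 ≈ -1.8214)
1/E = 1/(-51/28) = -28/51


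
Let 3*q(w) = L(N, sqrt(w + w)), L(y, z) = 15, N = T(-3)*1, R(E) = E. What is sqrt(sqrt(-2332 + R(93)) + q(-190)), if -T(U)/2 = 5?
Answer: sqrt(5 + I*sqrt(2239)) ≈ 5.1274 + 4.6142*I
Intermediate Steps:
T(U) = -10 (T(U) = -2*5 = -10)
N = -10 (N = -10*1 = -10)
q(w) = 5 (q(w) = (1/3)*15 = 5)
sqrt(sqrt(-2332 + R(93)) + q(-190)) = sqrt(sqrt(-2332 + 93) + 5) = sqrt(sqrt(-2239) + 5) = sqrt(I*sqrt(2239) + 5) = sqrt(5 + I*sqrt(2239))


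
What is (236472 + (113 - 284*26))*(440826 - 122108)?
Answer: 73050484318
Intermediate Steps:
(236472 + (113 - 284*26))*(440826 - 122108) = (236472 + (113 - 7384))*318718 = (236472 - 7271)*318718 = 229201*318718 = 73050484318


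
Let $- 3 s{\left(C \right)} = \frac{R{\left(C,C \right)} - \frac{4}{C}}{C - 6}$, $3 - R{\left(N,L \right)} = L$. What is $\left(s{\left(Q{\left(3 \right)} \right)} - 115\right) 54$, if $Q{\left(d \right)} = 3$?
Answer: $-6218$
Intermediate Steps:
$R{\left(N,L \right)} = 3 - L$
$s{\left(C \right)} = - \frac{3 - C - \frac{4}{C}}{3 \left(-6 + C\right)}$ ($s{\left(C \right)} = - \frac{\left(\left(3 - C\right) - \frac{4}{C}\right) \frac{1}{C - 6}}{3} = - \frac{\left(3 - C - \frac{4}{C}\right) \frac{1}{-6 + C}}{3} = - \frac{\frac{1}{-6 + C} \left(3 - C - \frac{4}{C}\right)}{3} = - \frac{3 - C - \frac{4}{C}}{3 \left(-6 + C\right)}$)
$\left(s{\left(Q{\left(3 \right)} \right)} - 115\right) 54 = \left(\frac{4 + 3 \left(-3 + 3\right)}{3 \cdot 3 \left(-6 + 3\right)} - 115\right) 54 = \left(\frac{1}{3} \cdot \frac{1}{3} \frac{1}{-3} \left(4 + 3 \cdot 0\right) - 115\right) 54 = \left(\frac{1}{3} \cdot \frac{1}{3} \left(- \frac{1}{3}\right) \left(4 + 0\right) - 115\right) 54 = \left(\frac{1}{3} \cdot \frac{1}{3} \left(- \frac{1}{3}\right) 4 - 115\right) 54 = \left(- \frac{4}{27} - 115\right) 54 = \left(- \frac{3109}{27}\right) 54 = -6218$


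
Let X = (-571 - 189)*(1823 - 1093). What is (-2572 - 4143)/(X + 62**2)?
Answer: 6715/550956 ≈ 0.012188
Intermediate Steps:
X = -554800 (X = -760*730 = -554800)
(-2572 - 4143)/(X + 62**2) = (-2572 - 4143)/(-554800 + 62**2) = -6715/(-554800 + 3844) = -6715/(-550956) = -6715*(-1/550956) = 6715/550956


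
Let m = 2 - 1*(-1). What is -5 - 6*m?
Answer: -23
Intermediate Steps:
m = 3 (m = 2 + 1 = 3)
-5 - 6*m = -5 - 6*3 = -5 - 18 = -23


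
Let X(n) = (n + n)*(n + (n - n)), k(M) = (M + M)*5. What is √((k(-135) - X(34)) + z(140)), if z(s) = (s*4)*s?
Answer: √74738 ≈ 273.38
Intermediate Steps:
z(s) = 4*s² (z(s) = (4*s)*s = 4*s²)
k(M) = 10*M (k(M) = (2*M)*5 = 10*M)
X(n) = 2*n² (X(n) = (2*n)*(n + 0) = (2*n)*n = 2*n²)
√((k(-135) - X(34)) + z(140)) = √((10*(-135) - 2*34²) + 4*140²) = √((-1350 - 2*1156) + 4*19600) = √((-1350 - 1*2312) + 78400) = √((-1350 - 2312) + 78400) = √(-3662 + 78400) = √74738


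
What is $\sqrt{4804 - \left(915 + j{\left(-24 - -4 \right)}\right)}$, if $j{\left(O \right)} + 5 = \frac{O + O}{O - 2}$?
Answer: $\frac{\sqrt{470954}}{11} \approx 62.387$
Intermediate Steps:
$j{\left(O \right)} = -5 + \frac{2 O}{-2 + O}$ ($j{\left(O \right)} = -5 + \frac{O + O}{O - 2} = -5 + \frac{2 O}{-2 + O}$)
$\sqrt{4804 - \left(915 + j{\left(-24 - -4 \right)}\right)} = \sqrt{4804 - \left(915 + \frac{10 - 3 \left(-24 - -4\right)}{-2 - 20}\right)} = \sqrt{4804 - \left(915 + \frac{10 - 3 \left(-24 + 4\right)}{-2 + \left(-24 + 4\right)}\right)} = \sqrt{4804 - \left(915 + \frac{10 - -60}{-2 - 20}\right)} = \sqrt{4804 - \left(915 + \frac{10 + 60}{-22}\right)} = \sqrt{4804 - \left(915 - \frac{35}{11}\right)} = \sqrt{4804 - \frac{10030}{11}} = \sqrt{\frac{42814}{11}} = \frac{\sqrt{470954}}{11}$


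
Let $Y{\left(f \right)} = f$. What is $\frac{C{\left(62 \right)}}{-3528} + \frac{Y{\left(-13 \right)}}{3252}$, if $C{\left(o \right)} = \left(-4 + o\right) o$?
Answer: $- \frac{489169}{478044} \approx -1.0233$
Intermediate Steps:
$C{\left(o \right)} = o \left(-4 + o\right)$
$\frac{C{\left(62 \right)}}{-3528} + \frac{Y{\left(-13 \right)}}{3252} = \frac{62 \left(-4 + 62\right)}{-3528} - \frac{13}{3252} = 62 \cdot 58 \left(- \frac{1}{3528}\right) - \frac{13}{3252} = 3596 \left(- \frac{1}{3528}\right) - \frac{13}{3252} = - \frac{899}{882} - \frac{13}{3252} = - \frac{489169}{478044}$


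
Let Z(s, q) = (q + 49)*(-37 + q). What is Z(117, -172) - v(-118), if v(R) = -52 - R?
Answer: 25641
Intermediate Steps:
Z(s, q) = (-37 + q)*(49 + q) (Z(s, q) = (49 + q)*(-37 + q) = (-37 + q)*(49 + q))
Z(117, -172) - v(-118) = (-1813 + (-172)² + 12*(-172)) - (-52 - 1*(-118)) = (-1813 + 29584 - 2064) - (-52 + 118) = 25707 - 1*66 = 25707 - 66 = 25641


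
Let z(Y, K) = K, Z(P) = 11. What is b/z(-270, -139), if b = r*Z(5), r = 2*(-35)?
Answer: 770/139 ≈ 5.5396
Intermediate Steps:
r = -70
b = -770 (b = -70*11 = -770)
b/z(-270, -139) = -770/(-139) = -770*(-1/139) = 770/139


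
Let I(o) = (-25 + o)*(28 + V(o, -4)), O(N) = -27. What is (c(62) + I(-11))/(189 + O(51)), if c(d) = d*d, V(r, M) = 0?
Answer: 1418/81 ≈ 17.506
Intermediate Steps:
c(d) = d**2
I(o) = -700 + 28*o (I(o) = (-25 + o)*(28 + 0) = (-25 + o)*28 = -700 + 28*o)
(c(62) + I(-11))/(189 + O(51)) = (62**2 + (-700 + 28*(-11)))/(189 - 27) = (3844 + (-700 - 308))/162 = (3844 - 1008)*(1/162) = 2836*(1/162) = 1418/81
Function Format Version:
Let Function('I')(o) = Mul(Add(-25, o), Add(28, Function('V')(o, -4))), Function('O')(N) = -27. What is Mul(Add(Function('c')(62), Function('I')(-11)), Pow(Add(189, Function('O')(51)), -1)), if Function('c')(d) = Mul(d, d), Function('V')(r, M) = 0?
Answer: Rational(1418, 81) ≈ 17.506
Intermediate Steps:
Function('c')(d) = Pow(d, 2)
Function('I')(o) = Add(-700, Mul(28, o)) (Function('I')(o) = Mul(Add(-25, o), Add(28, 0)) = Mul(Add(-25, o), 28) = Add(-700, Mul(28, o)))
Mul(Add(Function('c')(62), Function('I')(-11)), Pow(Add(189, Function('O')(51)), -1)) = Mul(Add(Pow(62, 2), Add(-700, Mul(28, -11))), Pow(Add(189, -27), -1)) = Mul(Add(3844, Add(-700, -308)), Pow(162, -1)) = Mul(Add(3844, -1008), Rational(1, 162)) = Mul(2836, Rational(1, 162)) = Rational(1418, 81)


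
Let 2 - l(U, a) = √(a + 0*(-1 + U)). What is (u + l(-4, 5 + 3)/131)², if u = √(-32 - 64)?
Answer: 4*(1 - √2 + 262*I*√6)²/17161 ≈ -96.0 - 0.12392*I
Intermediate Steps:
l(U, a) = 2 - √a (l(U, a) = 2 - √(a + 0*(-1 + U)) = 2 - √(a + 0) = 2 - √a)
u = 4*I*√6 (u = √(-96) = 4*I*√6 ≈ 9.798*I)
(u + l(-4, 5 + 3)/131)² = (4*I*√6 + (2 - √(5 + 3))/131)² = (4*I*√6 + (2 - √8)*(1/131))² = (4*I*√6 + (2 - 2*√2)*(1/131))² = (4*I*√6 + (2/131 - 2*√2/131))² = (2/131 - 2*√2/131 + 4*I*√6)²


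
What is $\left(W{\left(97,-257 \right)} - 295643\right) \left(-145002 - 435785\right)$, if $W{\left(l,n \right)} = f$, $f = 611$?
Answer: $171350750184$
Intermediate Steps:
$W{\left(l,n \right)} = 611$
$\left(W{\left(97,-257 \right)} - 295643\right) \left(-145002 - 435785\right) = \left(611 - 295643\right) \left(-145002 - 435785\right) = \left(-295032\right) \left(-580787\right) = 171350750184$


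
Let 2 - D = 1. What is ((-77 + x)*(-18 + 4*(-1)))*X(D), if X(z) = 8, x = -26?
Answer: 18128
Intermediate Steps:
D = 1 (D = 2 - 1*1 = 2 - 1 = 1)
((-77 + x)*(-18 + 4*(-1)))*X(D) = ((-77 - 26)*(-18 + 4*(-1)))*8 = -103*(-18 - 4)*8 = -103*(-22)*8 = 2266*8 = 18128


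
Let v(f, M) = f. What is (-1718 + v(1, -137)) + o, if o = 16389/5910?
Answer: -3377027/1970 ≈ -1714.2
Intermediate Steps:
o = 5463/1970 (o = 16389*(1/5910) = 5463/1970 ≈ 2.7731)
(-1718 + v(1, -137)) + o = (-1718 + 1) + 5463/1970 = -1717 + 5463/1970 = -3377027/1970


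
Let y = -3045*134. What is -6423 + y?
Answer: -414453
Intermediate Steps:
y = -408030
-6423 + y = -6423 - 408030 = -414453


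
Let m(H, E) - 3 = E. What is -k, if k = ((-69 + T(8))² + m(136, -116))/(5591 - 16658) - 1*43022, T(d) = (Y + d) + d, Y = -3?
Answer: 476127497/11067 ≈ 43022.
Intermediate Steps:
T(d) = -3 + 2*d (T(d) = (-3 + d) + d = -3 + 2*d)
m(H, E) = 3 + E
k = -476127497/11067 (k = ((-69 + (-3 + 2*8))² + (3 - 116))/(5591 - 16658) - 1*43022 = ((-69 + (-3 + 16))² - 113)/(-11067) - 43022 = ((-69 + 13)² - 113)*(-1/11067) - 43022 = ((-56)² - 113)*(-1/11067) - 43022 = (3136 - 113)*(-1/11067) - 43022 = 3023*(-1/11067) - 43022 = -3023/11067 - 43022 = -476127497/11067 ≈ -43022.)
-k = -1*(-476127497/11067) = 476127497/11067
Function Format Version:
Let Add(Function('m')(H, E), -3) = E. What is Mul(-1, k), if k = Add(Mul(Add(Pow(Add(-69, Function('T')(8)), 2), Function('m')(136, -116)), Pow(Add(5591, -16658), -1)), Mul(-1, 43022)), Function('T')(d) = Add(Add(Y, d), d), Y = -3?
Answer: Rational(476127497, 11067) ≈ 43022.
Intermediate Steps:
Function('T')(d) = Add(-3, Mul(2, d)) (Function('T')(d) = Add(Add(-3, d), d) = Add(-3, Mul(2, d)))
Function('m')(H, E) = Add(3, E)
k = Rational(-476127497, 11067) (k = Add(Mul(Add(Pow(Add(-69, Add(-3, Mul(2, 8))), 2), Add(3, -116)), Pow(Add(5591, -16658), -1)), Mul(-1, 43022)) = Add(Mul(Add(Pow(Add(-69, Add(-3, 16)), 2), -113), Pow(-11067, -1)), -43022) = Add(Mul(Add(Pow(Add(-69, 13), 2), -113), Rational(-1, 11067)), -43022) = Add(Mul(Add(Pow(-56, 2), -113), Rational(-1, 11067)), -43022) = Add(Mul(Add(3136, -113), Rational(-1, 11067)), -43022) = Add(Mul(3023, Rational(-1, 11067)), -43022) = Add(Rational(-3023, 11067), -43022) = Rational(-476127497, 11067) ≈ -43022.)
Mul(-1, k) = Mul(-1, Rational(-476127497, 11067)) = Rational(476127497, 11067)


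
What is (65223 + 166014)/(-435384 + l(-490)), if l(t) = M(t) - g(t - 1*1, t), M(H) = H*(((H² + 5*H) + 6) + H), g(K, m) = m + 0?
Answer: -77079/38882078 ≈ -0.0019824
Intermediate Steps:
g(K, m) = m
M(H) = H*(6 + H² + 6*H) (M(H) = H*((6 + H² + 5*H) + H) = H*(6 + H² + 6*H))
l(t) = -t + t*(6 + t² + 6*t) (l(t) = t*(6 + t² + 6*t) - t = -t + t*(6 + t² + 6*t))
(65223 + 166014)/(-435384 + l(-490)) = (65223 + 166014)/(-435384 - 490*(5 + (-490)² + 6*(-490))) = 231237/(-435384 - 490*(5 + 240100 - 2940)) = 231237/(-435384 - 490*237165) = 231237/(-435384 - 116210850) = 231237/(-116646234) = 231237*(-1/116646234) = -77079/38882078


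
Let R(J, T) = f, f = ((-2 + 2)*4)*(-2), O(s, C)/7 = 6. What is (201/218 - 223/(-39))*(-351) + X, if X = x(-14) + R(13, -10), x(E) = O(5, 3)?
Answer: -498921/218 ≈ -2288.6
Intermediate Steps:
O(s, C) = 42 (O(s, C) = 7*6 = 42)
x(E) = 42
f = 0 (f = (0*4)*(-2) = 0*(-2) = 0)
R(J, T) = 0
X = 42 (X = 42 + 0 = 42)
(201/218 - 223/(-39))*(-351) + X = (201/218 - 223/(-39))*(-351) + 42 = (201*(1/218) - 223*(-1/39))*(-351) + 42 = (201/218 + 223/39)*(-351) + 42 = (56453/8502)*(-351) + 42 = -508077/218 + 42 = -498921/218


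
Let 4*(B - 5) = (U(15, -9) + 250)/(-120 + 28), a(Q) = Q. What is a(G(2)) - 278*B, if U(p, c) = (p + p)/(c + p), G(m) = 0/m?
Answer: -220315/184 ≈ -1197.4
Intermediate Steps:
G(m) = 0
U(p, c) = 2*p/(c + p) (U(p, c) = (2*p)/(c + p) = 2*p/(c + p))
B = 1585/368 (B = 5 + ((2*15/(-9 + 15) + 250)/(-120 + 28))/4 = 5 + ((2*15/6 + 250)/(-92))/4 = 5 + ((2*15*(⅙) + 250)*(-1/92))/4 = 5 + ((5 + 250)*(-1/92))/4 = 5 + (255*(-1/92))/4 = 5 + (¼)*(-255/92) = 5 - 255/368 = 1585/368 ≈ 4.3071)
a(G(2)) - 278*B = 0 - 278*1585/368 = 0 - 220315/184 = -220315/184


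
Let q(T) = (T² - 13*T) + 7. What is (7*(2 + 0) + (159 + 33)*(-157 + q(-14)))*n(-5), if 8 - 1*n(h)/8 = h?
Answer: 4554160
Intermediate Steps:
q(T) = 7 + T² - 13*T
n(h) = 64 - 8*h
(7*(2 + 0) + (159 + 33)*(-157 + q(-14)))*n(-5) = (7*(2 + 0) + (159 + 33)*(-157 + (7 + (-14)² - 13*(-14))))*(64 - 8*(-5)) = (7*2 + 192*(-157 + (7 + 196 + 182)))*(64 + 40) = (14 + 192*(-157 + 385))*104 = (14 + 192*228)*104 = (14 + 43776)*104 = 43790*104 = 4554160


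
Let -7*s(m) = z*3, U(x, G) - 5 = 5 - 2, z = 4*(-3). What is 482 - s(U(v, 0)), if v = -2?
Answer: 3338/7 ≈ 476.86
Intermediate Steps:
z = -12
U(x, G) = 8 (U(x, G) = 5 + (5 - 2) = 5 + 3 = 8)
s(m) = 36/7 (s(m) = -(-12)*3/7 = -⅐*(-36) = 36/7)
482 - s(U(v, 0)) = 482 - 1*36/7 = 482 - 36/7 = 3338/7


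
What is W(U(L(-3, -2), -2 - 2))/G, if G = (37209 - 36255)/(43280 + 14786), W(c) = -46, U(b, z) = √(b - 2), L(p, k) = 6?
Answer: -1335518/477 ≈ -2799.8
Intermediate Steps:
U(b, z) = √(-2 + b)
G = 477/29033 (G = 954/58066 = 954*(1/58066) = 477/29033 ≈ 0.016430)
W(U(L(-3, -2), -2 - 2))/G = -46/477/29033 = -46*29033/477 = -1335518/477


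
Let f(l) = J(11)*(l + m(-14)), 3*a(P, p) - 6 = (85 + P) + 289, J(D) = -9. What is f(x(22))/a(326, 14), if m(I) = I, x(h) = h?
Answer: -108/353 ≈ -0.30595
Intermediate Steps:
a(P, p) = 380/3 + P/3 (a(P, p) = 2 + ((85 + P) + 289)/3 = 2 + (374 + P)/3 = 2 + (374/3 + P/3) = 380/3 + P/3)
f(l) = 126 - 9*l (f(l) = -9*(l - 14) = -9*(-14 + l) = 126 - 9*l)
f(x(22))/a(326, 14) = (126 - 9*22)/(380/3 + (⅓)*326) = (126 - 198)/(380/3 + 326/3) = -72/706/3 = -72*3/706 = -108/353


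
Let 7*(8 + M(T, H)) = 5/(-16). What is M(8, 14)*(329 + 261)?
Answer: -265795/56 ≈ -4746.3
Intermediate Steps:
M(T, H) = -901/112 (M(T, H) = -8 + (5/(-16))/7 = -8 + (5*(-1/16))/7 = -8 + (⅐)*(-5/16) = -8 - 5/112 = -901/112)
M(8, 14)*(329 + 261) = -901*(329 + 261)/112 = -901/112*590 = -265795/56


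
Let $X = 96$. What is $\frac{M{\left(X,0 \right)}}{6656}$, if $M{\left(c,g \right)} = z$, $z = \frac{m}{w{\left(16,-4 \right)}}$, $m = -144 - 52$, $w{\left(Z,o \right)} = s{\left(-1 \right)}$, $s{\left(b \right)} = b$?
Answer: $\frac{49}{1664} \approx 0.029447$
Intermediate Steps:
$w{\left(Z,o \right)} = -1$
$m = -196$ ($m = -144 - 52 = -196$)
$z = 196$ ($z = - \frac{196}{-1} = \left(-196\right) \left(-1\right) = 196$)
$M{\left(c,g \right)} = 196$
$\frac{M{\left(X,0 \right)}}{6656} = \frac{196}{6656} = 196 \cdot \frac{1}{6656} = \frac{49}{1664}$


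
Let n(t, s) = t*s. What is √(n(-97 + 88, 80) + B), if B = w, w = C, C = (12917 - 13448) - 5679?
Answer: 3*I*√770 ≈ 83.247*I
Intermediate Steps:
n(t, s) = s*t
C = -6210 (C = -531 - 5679 = -6210)
w = -6210
B = -6210
√(n(-97 + 88, 80) + B) = √(80*(-97 + 88) - 6210) = √(80*(-9) - 6210) = √(-720 - 6210) = √(-6930) = 3*I*√770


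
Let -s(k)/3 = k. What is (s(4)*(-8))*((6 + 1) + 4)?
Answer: 1056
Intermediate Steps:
s(k) = -3*k
(s(4)*(-8))*((6 + 1) + 4) = (-3*4*(-8))*((6 + 1) + 4) = (-12*(-8))*(7 + 4) = 96*11 = 1056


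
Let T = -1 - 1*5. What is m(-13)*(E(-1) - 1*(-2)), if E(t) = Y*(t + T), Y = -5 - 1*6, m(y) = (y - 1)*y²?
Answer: -186914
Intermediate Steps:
m(y) = y²*(-1 + y) (m(y) = (-1 + y)*y² = y²*(-1 + y))
Y = -11 (Y = -5 - 6 = -11)
T = -6 (T = -1 - 5 = -6)
E(t) = 66 - 11*t (E(t) = -11*(t - 6) = -11*(-6 + t) = 66 - 11*t)
m(-13)*(E(-1) - 1*(-2)) = ((-13)²*(-1 - 13))*((66 - 11*(-1)) - 1*(-2)) = (169*(-14))*((66 + 11) + 2) = -2366*(77 + 2) = -2366*79 = -186914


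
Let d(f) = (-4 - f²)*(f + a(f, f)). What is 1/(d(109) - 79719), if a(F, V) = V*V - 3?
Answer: -1/142545214 ≈ -7.0153e-9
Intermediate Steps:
a(F, V) = -3 + V² (a(F, V) = V² - 3 = -3 + V²)
d(f) = (-4 - f²)*(-3 + f + f²) (d(f) = (-4 - f²)*(f + (-3 + f²)) = (-4 - f²)*(-3 + f + f²))
1/(d(109) - 79719) = 1/((12 - 1*109² - 1*109³ - 1*109⁴ - 4*109) - 79719) = 1/((12 - 1*11881 - 1*1295029 - 1*141158161 - 436) - 79719) = 1/((12 - 11881 - 1295029 - 141158161 - 436) - 79719) = 1/(-142465495 - 79719) = 1/(-142545214) = -1/142545214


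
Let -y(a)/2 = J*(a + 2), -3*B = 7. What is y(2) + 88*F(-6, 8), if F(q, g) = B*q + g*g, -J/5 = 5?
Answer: 7064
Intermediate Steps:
B = -7/3 (B = -⅓*7 = -7/3 ≈ -2.3333)
J = -25 (J = -5*5 = -25)
F(q, g) = g² - 7*q/3 (F(q, g) = -7*q/3 + g*g = -7*q/3 + g² = g² - 7*q/3)
y(a) = 100 + 50*a (y(a) = -(-50)*(a + 2) = -(-50)*(2 + a) = -2*(-50 - 25*a) = 100 + 50*a)
y(2) + 88*F(-6, 8) = (100 + 50*2) + 88*(8² - 7/3*(-6)) = (100 + 100) + 88*(64 + 14) = 200 + 88*78 = 200 + 6864 = 7064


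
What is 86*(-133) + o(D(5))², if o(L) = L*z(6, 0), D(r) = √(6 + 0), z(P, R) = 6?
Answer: -11222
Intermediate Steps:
D(r) = √6
o(L) = 6*L (o(L) = L*6 = 6*L)
86*(-133) + o(D(5))² = 86*(-133) + (6*√6)² = -11438 + 216 = -11222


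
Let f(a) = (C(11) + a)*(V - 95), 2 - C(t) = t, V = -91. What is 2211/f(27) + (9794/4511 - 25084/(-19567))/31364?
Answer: -509992283029091/772383025055772 ≈ -0.66028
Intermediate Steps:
C(t) = 2 - t
f(a) = 1674 - 186*a (f(a) = ((2 - 1*11) + a)*(-91 - 95) = ((2 - 11) + a)*(-186) = (-9 + a)*(-186) = 1674 - 186*a)
2211/f(27) + (9794/4511 - 25084/(-19567))/31364 = 2211/(1674 - 186*27) + (9794/4511 - 25084/(-19567))/31364 = 2211/(1674 - 5022) + (9794*(1/4511) - 25084*(-1/19567))*(1/31364) = 2211/(-3348) + (9794/4511 + 25084/19567)*(1/31364) = 2211*(-1/3348) + (304793122/88266737)*(1/31364) = -737/1116 + 152396561/1384198969634 = -509992283029091/772383025055772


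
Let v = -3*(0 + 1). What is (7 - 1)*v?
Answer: -18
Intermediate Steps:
v = -3 (v = -3*1 = -3)
(7 - 1)*v = (7 - 1)*(-3) = 6*(-3) = -18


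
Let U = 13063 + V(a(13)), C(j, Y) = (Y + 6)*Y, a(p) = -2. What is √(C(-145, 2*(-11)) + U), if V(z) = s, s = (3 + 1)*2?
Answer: √13423 ≈ 115.86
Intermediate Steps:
s = 8 (s = 4*2 = 8)
V(z) = 8
C(j, Y) = Y*(6 + Y) (C(j, Y) = (6 + Y)*Y = Y*(6 + Y))
U = 13071 (U = 13063 + 8 = 13071)
√(C(-145, 2*(-11)) + U) = √((2*(-11))*(6 + 2*(-11)) + 13071) = √(-22*(6 - 22) + 13071) = √(-22*(-16) + 13071) = √(352 + 13071) = √13423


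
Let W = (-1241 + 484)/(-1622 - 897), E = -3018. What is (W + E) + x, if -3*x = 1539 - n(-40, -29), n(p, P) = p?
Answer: -26782256/7557 ≈ -3544.0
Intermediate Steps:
x = -1579/3 (x = -(1539 - 1*(-40))/3 = -(1539 + 40)/3 = -1/3*1579 = -1579/3 ≈ -526.33)
W = 757/2519 (W = -757/(-2519) = -757*(-1/2519) = 757/2519 ≈ 0.30052)
(W + E) + x = (757/2519 - 3018) - 1579/3 = -7601585/2519 - 1579/3 = -26782256/7557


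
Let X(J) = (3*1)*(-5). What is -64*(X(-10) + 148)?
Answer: -8512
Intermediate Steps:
X(J) = -15 (X(J) = 3*(-5) = -15)
-64*(X(-10) + 148) = -64*(-15 + 148) = -64*133 = -8512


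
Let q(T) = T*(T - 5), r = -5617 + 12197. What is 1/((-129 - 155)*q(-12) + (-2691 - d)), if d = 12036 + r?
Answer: -1/79243 ≈ -1.2619e-5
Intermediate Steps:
r = 6580
q(T) = T*(-5 + T)
d = 18616 (d = 12036 + 6580 = 18616)
1/((-129 - 155)*q(-12) + (-2691 - d)) = 1/((-129 - 155)*(-12*(-5 - 12)) + (-2691 - 1*18616)) = 1/(-(-3408)*(-17) + (-2691 - 18616)) = 1/(-284*204 - 21307) = 1/(-57936 - 21307) = 1/(-79243) = -1/79243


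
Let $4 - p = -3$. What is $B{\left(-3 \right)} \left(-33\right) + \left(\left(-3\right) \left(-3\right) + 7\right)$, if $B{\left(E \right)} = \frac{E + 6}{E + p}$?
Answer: $- \frac{35}{4} \approx -8.75$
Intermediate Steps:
$p = 7$ ($p = 4 - -3 = 4 + 3 = 7$)
$B{\left(E \right)} = \frac{6 + E}{7 + E}$ ($B{\left(E \right)} = \frac{E + 6}{E + 7} = \frac{6 + E}{7 + E}$)
$B{\left(-3 \right)} \left(-33\right) + \left(\left(-3\right) \left(-3\right) + 7\right) = \frac{6 - 3}{7 - 3} \left(-33\right) + \left(\left(-3\right) \left(-3\right) + 7\right) = \frac{1}{4} \cdot 3 \left(-33\right) + \left(9 + 7\right) = \frac{1}{4} \cdot 3 \left(-33\right) + 16 = \frac{3}{4} \left(-33\right) + 16 = - \frac{99}{4} + 16 = - \frac{35}{4}$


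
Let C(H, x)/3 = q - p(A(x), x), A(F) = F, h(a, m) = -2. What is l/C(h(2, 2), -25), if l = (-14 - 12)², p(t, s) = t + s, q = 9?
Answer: 676/177 ≈ 3.8192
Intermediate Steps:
p(t, s) = s + t
C(H, x) = 27 - 6*x (C(H, x) = 3*(9 - (x + x)) = 3*(9 - 2*x) = 27 - 6*x)
l = 676 (l = (-26)² = 676)
l/C(h(2, 2), -25) = 676/(27 - 6*(-25)) = 676/(27 + 150) = 676/177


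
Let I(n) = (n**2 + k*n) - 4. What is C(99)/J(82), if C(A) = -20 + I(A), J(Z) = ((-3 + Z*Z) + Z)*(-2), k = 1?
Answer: -4938/6803 ≈ -0.72586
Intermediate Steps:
J(Z) = 6 - 2*Z - 2*Z**2 (J(Z) = ((-3 + Z**2) + Z)*(-2) = (-3 + Z + Z**2)*(-2) = 6 - 2*Z - 2*Z**2)
I(n) = -4 + n + n**2 (I(n) = (n**2 + 1*n) - 4 = (n**2 + n) - 4 = (n + n**2) - 4 = -4 + n + n**2)
C(A) = -24 + A + A**2 (C(A) = -20 + (-4 + A + A**2) = -24 + A + A**2)
C(99)/J(82) = (-24 + 99 + 99**2)/(6 - 2*82 - 2*82**2) = (-24 + 99 + 9801)/(6 - 164 - 2*6724) = 9876/(6 - 164 - 13448) = 9876/(-13606) = 9876*(-1/13606) = -4938/6803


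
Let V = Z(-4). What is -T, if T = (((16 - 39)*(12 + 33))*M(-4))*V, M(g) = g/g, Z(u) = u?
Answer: -4140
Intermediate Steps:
M(g) = 1
V = -4
T = 4140 (T = (((16 - 39)*(12 + 33))*1)*(-4) = (-23*45*1)*(-4) = -1035*1*(-4) = -1035*(-4) = 4140)
-T = -1*4140 = -4140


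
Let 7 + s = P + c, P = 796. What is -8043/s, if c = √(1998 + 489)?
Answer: -2115309/206678 + 2681*√2487/206678 ≈ -9.5879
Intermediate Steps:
c = √2487 ≈ 49.870
s = 789 + √2487 (s = -7 + (796 + √2487) = 789 + √2487 ≈ 838.87)
-8043/s = -8043/(789 + √2487)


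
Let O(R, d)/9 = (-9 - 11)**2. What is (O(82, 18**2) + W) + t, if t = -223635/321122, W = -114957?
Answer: -35759406189/321122 ≈ -1.1136e+5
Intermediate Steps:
O(R, d) = 3600 (O(R, d) = 9*(-9 - 11)**2 = 9*(-20)**2 = 9*400 = 3600)
t = -223635/321122 (t = -223635*1/321122 = -223635/321122 ≈ -0.69642)
(O(82, 18**2) + W) + t = (3600 - 114957) - 223635/321122 = -111357 - 223635/321122 = -35759406189/321122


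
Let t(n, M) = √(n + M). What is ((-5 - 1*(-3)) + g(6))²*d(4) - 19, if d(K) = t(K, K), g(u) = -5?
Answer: -19 + 98*√2 ≈ 119.59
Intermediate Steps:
t(n, M) = √(M + n)
d(K) = √2*√K (d(K) = √(K + K) = √(2*K) = √2*√K)
((-5 - 1*(-3)) + g(6))²*d(4) - 19 = ((-5 - 1*(-3)) - 5)²*(√2*√4) - 19 = ((-5 + 3) - 5)²*(√2*2) - 19 = (-2 - 5)²*(2*√2) - 19 = (-7)²*(2*√2) - 19 = 49*(2*√2) - 19 = 98*√2 - 19 = -19 + 98*√2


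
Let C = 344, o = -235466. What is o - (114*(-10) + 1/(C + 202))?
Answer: -127941997/546 ≈ -2.3433e+5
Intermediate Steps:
o - (114*(-10) + 1/(C + 202)) = -235466 - (114*(-10) + 1/(344 + 202)) = -235466 - (-1140 + 1/546) = -235466 - 1*(-622439/546) = -235466 + 622439/546 = -127941997/546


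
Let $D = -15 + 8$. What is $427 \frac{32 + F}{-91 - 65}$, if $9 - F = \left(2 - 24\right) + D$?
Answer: $- \frac{14945}{78} \approx -191.6$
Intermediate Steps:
$D = -7$
$F = 38$ ($F = 9 - \left(\left(2 - 24\right) - 7\right) = 9 - \left(-22 - 7\right) = 9 - -29 = 9 + 29 = 38$)
$427 \frac{32 + F}{-91 - 65} = 427 \frac{32 + 38}{-91 - 65} = 427 \frac{70}{-156} = 427 \cdot 70 \left(- \frac{1}{156}\right) = 427 \left(- \frac{35}{78}\right) = - \frac{14945}{78}$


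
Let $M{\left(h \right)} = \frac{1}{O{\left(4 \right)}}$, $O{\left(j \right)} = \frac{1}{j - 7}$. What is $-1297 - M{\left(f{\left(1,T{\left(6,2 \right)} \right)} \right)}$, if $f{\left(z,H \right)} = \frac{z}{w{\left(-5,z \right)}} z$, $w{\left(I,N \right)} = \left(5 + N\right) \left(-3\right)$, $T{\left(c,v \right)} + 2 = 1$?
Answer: $-1294$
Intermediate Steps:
$T{\left(c,v \right)} = -1$ ($T{\left(c,v \right)} = -2 + 1 = -1$)
$w{\left(I,N \right)} = -15 - 3 N$
$f{\left(z,H \right)} = \frac{z^{2}}{-15 - 3 z}$ ($f{\left(z,H \right)} = \frac{z}{-15 - 3 z} z = \frac{z^{2}}{-15 - 3 z}$)
$O{\left(j \right)} = \frac{1}{-7 + j}$
$M{\left(h \right)} = -3$ ($M{\left(h \right)} = \frac{1}{\frac{1}{-7 + 4}} = \frac{1}{\frac{1}{-3}} = \frac{1}{- \frac{1}{3}} = -3$)
$-1297 - M{\left(f{\left(1,T{\left(6,2 \right)} \right)} \right)} = -1297 - -3 = -1297 + 3 = -1294$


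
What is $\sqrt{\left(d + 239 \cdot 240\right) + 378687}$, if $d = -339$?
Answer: $42 \sqrt{247} \approx 660.08$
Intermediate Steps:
$\sqrt{\left(d + 239 \cdot 240\right) + 378687} = \sqrt{\left(-339 + 239 \cdot 240\right) + 378687} = \sqrt{\left(-339 + 57360\right) + 378687} = \sqrt{57021 + 378687} = \sqrt{435708} = 42 \sqrt{247}$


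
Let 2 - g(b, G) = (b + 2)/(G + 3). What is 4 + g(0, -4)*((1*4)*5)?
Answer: 84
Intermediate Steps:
g(b, G) = 2 - (2 + b)/(3 + G) (g(b, G) = 2 - (b + 2)/(G + 3) = 2 - (2 + b)/(3 + G))
4 + g(0, -4)*((1*4)*5) = 4 + ((4 - 1*0 + 2*(-4))/(3 - 4))*((1*4)*5) = 4 + ((4 + 0 - 8)/(-1))*(4*5) = 4 - 1*(-4)*20 = 4 + 4*20 = 4 + 80 = 84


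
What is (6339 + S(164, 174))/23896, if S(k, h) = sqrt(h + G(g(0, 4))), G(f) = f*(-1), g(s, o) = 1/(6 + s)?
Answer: 6339/23896 + sqrt(6258)/143376 ≈ 0.26583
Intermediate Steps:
G(f) = -f
S(k, h) = sqrt(-1/6 + h) (S(k, h) = sqrt(h - 1/(6 + 0)) = sqrt(h - 1/6) = sqrt(-1/6 + h))
(6339 + S(164, 174))/23896 = (6339 + sqrt(-6 + 36*174)/6)/23896 = (6339 + sqrt(-6 + 6264)/6)*(1/23896) = (6339 + sqrt(6258)/6)*(1/23896) = 6339/23896 + sqrt(6258)/143376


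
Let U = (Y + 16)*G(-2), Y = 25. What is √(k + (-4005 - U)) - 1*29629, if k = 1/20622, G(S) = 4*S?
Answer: -29629 + I*√1563706311846/20622 ≈ -29629.0 + 60.638*I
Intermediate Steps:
U = -328 (U = (25 + 16)*(4*(-2)) = 41*(-8) = -328)
k = 1/20622 ≈ 4.8492e-5
√(k + (-4005 - U)) - 1*29629 = √(1/20622 + (-4005 - 1*(-328))) - 1*29629 = √(1/20622 + (-4005 + 328)) - 29629 = √(1/20622 - 3677) - 29629 = √(-75827093/20622) - 29629 = I*√1563706311846/20622 - 29629 = -29629 + I*√1563706311846/20622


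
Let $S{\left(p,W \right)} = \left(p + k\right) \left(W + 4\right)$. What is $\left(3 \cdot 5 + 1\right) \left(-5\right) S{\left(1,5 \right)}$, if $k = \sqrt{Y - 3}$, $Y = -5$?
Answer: $-720 - 1440 i \sqrt{2} \approx -720.0 - 2036.5 i$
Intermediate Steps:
$k = 2 i \sqrt{2}$ ($k = \sqrt{-5 - 3} = \sqrt{-8} = 2 i \sqrt{2} \approx 2.8284 i$)
$S{\left(p,W \right)} = \left(4 + W\right) \left(p + 2 i \sqrt{2}\right)$ ($S{\left(p,W \right)} = \left(p + 2 i \sqrt{2}\right) \left(W + 4\right) = \left(p + 2 i \sqrt{2}\right) \left(4 + W\right) = \left(4 + W\right) \left(p + 2 i \sqrt{2}\right)$)
$\left(3 \cdot 5 + 1\right) \left(-5\right) S{\left(1,5 \right)} = \left(3 \cdot 5 + 1\right) \left(-5\right) \left(4 \cdot 1 + 5 \cdot 1 + 8 i \sqrt{2} + 2 i 5 \sqrt{2}\right) = \left(15 + 1\right) \left(-5\right) \left(4 + 5 + 8 i \sqrt{2} + 10 i \sqrt{2}\right) = 16 \left(-5\right) \left(9 + 18 i \sqrt{2}\right) = - 80 \left(9 + 18 i \sqrt{2}\right) = -720 - 1440 i \sqrt{2}$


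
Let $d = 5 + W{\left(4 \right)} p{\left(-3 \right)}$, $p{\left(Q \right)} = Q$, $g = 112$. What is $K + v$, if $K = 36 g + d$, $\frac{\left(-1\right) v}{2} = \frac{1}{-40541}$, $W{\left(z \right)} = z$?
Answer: $\frac{163177527}{40541} \approx 4025.0$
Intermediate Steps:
$d = -7$ ($d = 5 + 4 \left(-3\right) = 5 - 12 = -7$)
$v = \frac{2}{40541}$ ($v = - \frac{2}{-40541} = \left(-2\right) \left(- \frac{1}{40541}\right) = \frac{2}{40541} \approx 4.9333 \cdot 10^{-5}$)
$K = 4025$ ($K = 36 \cdot 112 - 7 = 4032 - 7 = 4025$)
$K + v = 4025 + \frac{2}{40541} = \frac{163177527}{40541}$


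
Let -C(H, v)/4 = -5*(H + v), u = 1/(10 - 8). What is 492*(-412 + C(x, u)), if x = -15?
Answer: -345384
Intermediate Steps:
u = 1/2 ≈ 0.50000
C(H, v) = 20*H + 20*v (C(H, v) = -(-20)*(H + v) = -4*(-5*H - 5*v) = 20*H + 20*v)
492*(-412 + C(x, u)) = 492*(-412 + (20*(-15) + 20*(1/2))) = 492*(-412 + (-300 + 10)) = 492*(-412 - 290) = 492*(-702) = -345384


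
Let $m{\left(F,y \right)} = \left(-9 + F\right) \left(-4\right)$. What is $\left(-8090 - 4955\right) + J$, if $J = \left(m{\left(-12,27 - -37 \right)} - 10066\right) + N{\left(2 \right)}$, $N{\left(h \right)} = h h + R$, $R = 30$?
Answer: $-22993$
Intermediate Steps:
$N{\left(h \right)} = 30 + h^{2}$ ($N{\left(h \right)} = h h + 30 = h^{2} + 30 = 30 + h^{2}$)
$m{\left(F,y \right)} = 36 - 4 F$
$J = -9948$ ($J = \left(\left(36 - -48\right) - 10066\right) + \left(30 + 2^{2}\right) = \left(\left(36 + 48\right) - 10066\right) + \left(30 + 4\right) = \left(84 - 10066\right) + 34 = -9982 + 34 = -9948$)
$\left(-8090 - 4955\right) + J = \left(-8090 - 4955\right) - 9948 = -13045 - 9948 = -22993$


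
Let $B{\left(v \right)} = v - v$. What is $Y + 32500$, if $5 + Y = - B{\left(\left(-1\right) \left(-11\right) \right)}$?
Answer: $32495$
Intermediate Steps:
$B{\left(v \right)} = 0$
$Y = -5$ ($Y = -5 - 0 = -5 + 0 = -5$)
$Y + 32500 = -5 + 32500 = 32495$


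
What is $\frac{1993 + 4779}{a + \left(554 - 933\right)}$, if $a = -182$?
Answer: $- \frac{6772}{561} \approx -12.071$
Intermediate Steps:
$\frac{1993 + 4779}{a + \left(554 - 933\right)} = \frac{1993 + 4779}{-182 + \left(554 - 933\right)} = \frac{6772}{-182 - 379} = \frac{6772}{-561} = 6772 \left(- \frac{1}{561}\right) = - \frac{6772}{561}$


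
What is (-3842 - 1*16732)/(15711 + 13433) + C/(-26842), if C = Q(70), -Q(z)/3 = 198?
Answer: -133733943/195570812 ≈ -0.68381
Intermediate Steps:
Q(z) = -594 (Q(z) = -3*198 = -594)
C = -594
(-3842 - 1*16732)/(15711 + 13433) + C/(-26842) = (-3842 - 1*16732)/(15711 + 13433) - 594/(-26842) = (-3842 - 16732)/29144 - 594*(-1/26842) = -20574*1/29144 + 297/13421 = -10287/14572 + 297/13421 = -133733943/195570812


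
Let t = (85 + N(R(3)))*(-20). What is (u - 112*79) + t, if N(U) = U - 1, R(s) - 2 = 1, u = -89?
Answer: -10677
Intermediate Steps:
R(s) = 3 (R(s) = 2 + 1 = 3)
N(U) = -1 + U
t = -1740 (t = (85 + (-1 + 3))*(-20) = (85 + 2)*(-20) = 87*(-20) = -1740)
(u - 112*79) + t = (-89 - 112*79) - 1740 = (-89 - 8848) - 1740 = -8937 - 1740 = -10677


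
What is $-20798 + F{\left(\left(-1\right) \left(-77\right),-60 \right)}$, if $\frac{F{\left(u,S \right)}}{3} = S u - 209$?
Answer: $-35285$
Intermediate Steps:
$F{\left(u,S \right)} = -627 + 3 S u$ ($F{\left(u,S \right)} = 3 \left(S u - 209\right) = 3 \left(-209 + S u\right) = -627 + 3 S u$)
$-20798 + F{\left(\left(-1\right) \left(-77\right),-60 \right)} = -20798 + \left(-627 + 3 \left(-60\right) \left(\left(-1\right) \left(-77\right)\right)\right) = -20798 + \left(-627 + 3 \left(-60\right) 77\right) = -20798 - 14487 = -35285$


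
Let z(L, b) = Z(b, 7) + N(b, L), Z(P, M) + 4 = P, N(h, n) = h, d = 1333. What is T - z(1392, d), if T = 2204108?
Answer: 2201446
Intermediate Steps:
Z(P, M) = -4 + P
z(L, b) = -4 + 2*b (z(L, b) = (-4 + b) + b = -4 + 2*b)
T - z(1392, d) = 2204108 - (-4 + 2*1333) = 2204108 - (-4 + 2666) = 2204108 - 1*2662 = 2204108 - 2662 = 2201446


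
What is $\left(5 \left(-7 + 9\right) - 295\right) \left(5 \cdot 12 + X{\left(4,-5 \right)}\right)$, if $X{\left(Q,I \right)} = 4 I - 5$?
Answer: $-9975$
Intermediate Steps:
$X{\left(Q,I \right)} = -5 + 4 I$
$\left(5 \left(-7 + 9\right) - 295\right) \left(5 \cdot 12 + X{\left(4,-5 \right)}\right) = \left(5 \left(-7 + 9\right) - 295\right) \left(5 \cdot 12 + \left(-5 + 4 \left(-5\right)\right)\right) = \left(5 \cdot 2 - 295\right) \left(60 - 25\right) = \left(10 - 295\right) \left(60 - 25\right) = \left(-285\right) 35 = -9975$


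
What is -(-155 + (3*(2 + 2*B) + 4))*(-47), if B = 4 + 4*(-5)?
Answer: -11327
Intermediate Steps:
B = -16 (B = 4 - 20 = -16)
-(-155 + (3*(2 + 2*B) + 4))*(-47) = -(-155 + (3*(2 + 2*(-16)) + 4))*(-47) = -(-155 + (3*(2 - 32) + 4))*(-47) = -(-155 + (3*(-30) + 4))*(-47) = -(-155 + (-90 + 4))*(-47) = -(-155 - 86)*(-47) = -(-241)*(-47) = -1*11327 = -11327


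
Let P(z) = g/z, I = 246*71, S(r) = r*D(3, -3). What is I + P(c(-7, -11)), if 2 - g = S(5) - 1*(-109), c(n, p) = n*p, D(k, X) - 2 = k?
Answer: 122250/7 ≈ 17464.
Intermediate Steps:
D(k, X) = 2 + k
S(r) = 5*r (S(r) = r*(2 + 3) = r*5 = 5*r)
I = 17466
g = -132 (g = 2 - (5*5 - 1*(-109)) = 2 - (25 + 109) = 2 - 1*134 = 2 - 134 = -132)
P(z) = -132/z
I + P(c(-7, -11)) = 17466 - 132/((-7*(-11))) = 17466 - 132/77 = 17466 - 132*1/77 = 17466 - 12/7 = 122250/7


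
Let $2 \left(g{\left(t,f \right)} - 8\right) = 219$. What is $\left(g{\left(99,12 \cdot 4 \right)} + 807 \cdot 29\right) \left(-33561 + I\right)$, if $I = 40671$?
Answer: $167230755$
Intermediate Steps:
$g{\left(t,f \right)} = \frac{235}{2}$ ($g{\left(t,f \right)} = 8 + \frac{1}{2} \cdot 219 = 8 + \frac{219}{2} = \frac{235}{2}$)
$\left(g{\left(99,12 \cdot 4 \right)} + 807 \cdot 29\right) \left(-33561 + I\right) = \left(\frac{235}{2} + 807 \cdot 29\right) \left(-33561 + 40671\right) = \left(\frac{235}{2} + 23403\right) 7110 = \frac{47041}{2} \cdot 7110 = 167230755$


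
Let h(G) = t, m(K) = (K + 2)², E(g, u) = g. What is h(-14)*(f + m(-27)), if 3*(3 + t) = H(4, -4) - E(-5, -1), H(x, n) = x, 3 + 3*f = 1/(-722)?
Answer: 0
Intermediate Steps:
f = -2167/2166 (f = -1 + (⅓)/(-722) = -1 + (⅓)*(-1/722) = -1 - 1/2166 = -2167/2166 ≈ -1.0005)
m(K) = (2 + K)²
t = 0 (t = -3 + (4 - 1*(-5))/3 = -3 + (4 + 5)/3 = -3 + (⅓)*9 = -3 + 3 = 0)
h(G) = 0
h(-14)*(f + m(-27)) = 0*(-2167/2166 + (2 - 27)²) = 0*(-2167/2166 + (-25)²) = 0*(-2167/2166 + 625) = 0*(1351583/2166) = 0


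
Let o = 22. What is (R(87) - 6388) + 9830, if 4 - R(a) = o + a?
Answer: 3337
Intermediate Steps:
R(a) = -18 - a (R(a) = 4 - (22 + a) = 4 + (-22 - a) = -18 - a)
(R(87) - 6388) + 9830 = ((-18 - 1*87) - 6388) + 9830 = ((-18 - 87) - 6388) + 9830 = (-105 - 6388) + 9830 = -6493 + 9830 = 3337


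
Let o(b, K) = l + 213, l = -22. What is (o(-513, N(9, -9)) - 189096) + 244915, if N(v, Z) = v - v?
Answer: 56010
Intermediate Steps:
N(v, Z) = 0
o(b, K) = 191 (o(b, K) = -22 + 213 = 191)
(o(-513, N(9, -9)) - 189096) + 244915 = (191 - 189096) + 244915 = -188905 + 244915 = 56010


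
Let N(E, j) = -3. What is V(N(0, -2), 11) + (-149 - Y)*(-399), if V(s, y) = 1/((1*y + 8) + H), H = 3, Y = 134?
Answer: 2484175/22 ≈ 1.1292e+5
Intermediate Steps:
V(s, y) = 1/(11 + y) (V(s, y) = 1/((1*y + 8) + 3) = 1/((y + 8) + 3) = 1/((8 + y) + 3) = 1/(11 + y))
V(N(0, -2), 11) + (-149 - Y)*(-399) = 1/(11 + 11) + (-149 - 1*134)*(-399) = 1/22 + (-149 - 134)*(-399) = 1/22 - 283*(-399) = 1/22 + 112917 = 2484175/22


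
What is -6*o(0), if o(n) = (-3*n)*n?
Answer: 0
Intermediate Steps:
o(n) = -3*n**2
-6*o(0) = -(-18)*0**2 = -(-18)*0 = -6*0 = 0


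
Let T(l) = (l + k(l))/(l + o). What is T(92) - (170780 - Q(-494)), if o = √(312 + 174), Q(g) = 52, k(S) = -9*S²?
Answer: -684533856/3989 + 342378*√6/3989 ≈ -1.7140e+5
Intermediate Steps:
o = 9*√6 (o = √486 = 9*√6 ≈ 22.045)
T(l) = (l - 9*l²)/(l + 9*√6)
T(92) - (170780 - Q(-494)) = 92*(1 - 9*92)/(92 + 9*√6) - (170780 - 1*52) = 92*(1 - 828)/(92 + 9*√6) - (170780 - 52) = 92*(-827)/(92 + 9*√6) - 1*170728 = -76084/(92 + 9*√6) - 170728 = -170728 - 76084/(92 + 9*√6)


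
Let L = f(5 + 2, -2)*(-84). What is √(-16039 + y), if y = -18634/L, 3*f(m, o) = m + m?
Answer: I*√3134327/14 ≈ 126.46*I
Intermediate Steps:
f(m, o) = 2*m/3 (f(m, o) = (m + m)/3 = (2*m)/3 = 2*m/3)
L = -392 (L = (2*(5 + 2)/3)*(-84) = ((⅔)*7)*(-84) = (14/3)*(-84) = -392)
y = 1331/28 (y = -18634/(-392) = -18634*(-1/392) = 1331/28 ≈ 47.536)
√(-16039 + y) = √(-16039 + 1331/28) = √(-447761/28) = I*√3134327/14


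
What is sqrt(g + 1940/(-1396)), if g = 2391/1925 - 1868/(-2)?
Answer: 2*sqrt(4214931856058)/134365 ≈ 30.559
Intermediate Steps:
g = 1800341/1925 (g = 2391*(1/1925) - 1868*(-1/2) = 2391/1925 + 934 = 1800341/1925 ≈ 935.24)
sqrt(g + 1940/(-1396)) = sqrt(1800341/1925 + 1940/(-1396)) = sqrt(1800341/1925 + 1940*(-1/1396)) = sqrt(1800341/1925 - 485/349) = sqrt(627385384/671825) = 2*sqrt(4214931856058)/134365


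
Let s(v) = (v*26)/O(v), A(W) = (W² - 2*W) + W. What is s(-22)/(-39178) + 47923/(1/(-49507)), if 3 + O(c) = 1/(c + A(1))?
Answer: -3113849915432235/1312463 ≈ -2.3725e+9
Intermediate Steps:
A(W) = W² - W
O(c) = -3 + 1/c (O(c) = -3 + 1/(c + 1*(-1 + 1)) = -3 + 1/(c + 1*0) = -3 + 1/(c + 0) = -3 + 1/c)
s(v) = 26*v/(-3 + 1/v) (s(v) = (v*26)/(-3 + 1/v) = (26*v)/(-3 + 1/v) = 26*v/(-3 + 1/v))
s(-22)/(-39178) + 47923/(1/(-49507)) = -26*(-22)²/(-1 + 3*(-22))/(-39178) + 47923/(1/(-49507)) = -26*484/(-1 - 66)*(-1/39178) + 47923/(-1/49507) = -26*484/(-67)*(-1/39178) + 47923*(-49507) = -26*484*(-1/67)*(-1/39178) - 2372523961 = (12584/67)*(-1/39178) - 2372523961 = -6292/1312463 - 2372523961 = -3113849915432235/1312463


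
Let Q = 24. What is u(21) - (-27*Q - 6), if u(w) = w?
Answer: 675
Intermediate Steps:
u(21) - (-27*Q - 6) = 21 - (-27*24 - 6) = 21 - (-648 - 6) = 21 - 1*(-654) = 21 + 654 = 675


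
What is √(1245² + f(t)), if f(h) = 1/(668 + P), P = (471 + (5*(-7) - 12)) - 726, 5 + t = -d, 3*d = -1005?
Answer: √207635149266/366 ≈ 1245.0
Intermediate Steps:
d = -335 (d = (⅓)*(-1005) = -335)
t = 330 (t = -5 - 1*(-335) = -5 + 335 = 330)
P = -302 (P = (471 + (-35 - 12)) - 726 = (471 - 47) - 726 = 424 - 726 = -302)
f(h) = 1/366 (f(h) = 1/(668 - 302) = 1/366)
√(1245² + f(t)) = √(1245² + 1/366) = √(1550025 + 1/366) = √(567309151/366) = √207635149266/366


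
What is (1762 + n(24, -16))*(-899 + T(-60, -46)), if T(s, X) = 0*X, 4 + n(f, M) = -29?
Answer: -1554371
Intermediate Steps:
n(f, M) = -33 (n(f, M) = -4 - 29 = -33)
T(s, X) = 0
(1762 + n(24, -16))*(-899 + T(-60, -46)) = (1762 - 33)*(-899 + 0) = 1729*(-899) = -1554371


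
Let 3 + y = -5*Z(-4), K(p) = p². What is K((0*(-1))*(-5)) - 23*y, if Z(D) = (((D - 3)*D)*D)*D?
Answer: 51589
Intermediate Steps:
Z(D) = D³*(-3 + D) (Z(D) = (((-3 + D)*D)*D)*D = ((D*(-3 + D))*D)*D = (D²*(-3 + D))*D = D³*(-3 + D))
y = -2243 (y = -3 - 5*(-4)³*(-3 - 4) = -3 - (-320)*(-7) = -3 - 5*448 = -3 - 2240 = -2243)
K((0*(-1))*(-5)) - 23*y = ((0*(-1))*(-5))² - 23*(-2243) = (0*(-5))² + 51589 = 0² + 51589 = 0 + 51589 = 51589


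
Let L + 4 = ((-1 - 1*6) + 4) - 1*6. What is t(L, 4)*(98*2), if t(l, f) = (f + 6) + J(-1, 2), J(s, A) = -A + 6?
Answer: 2744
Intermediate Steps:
J(s, A) = 6 - A
L = -13 (L = -4 + (((-1 - 1*6) + 4) - 1*6) = -4 + (((-1 - 6) + 4) - 6) = -4 + ((-7 + 4) - 6) = -4 + (-3 - 6) = -4 - 9 = -13)
t(l, f) = 10 + f (t(l, f) = (f + 6) + (6 - 1*2) = (6 + f) + (6 - 2) = (6 + f) + 4 = 10 + f)
t(L, 4)*(98*2) = (10 + 4)*(98*2) = 14*196 = 2744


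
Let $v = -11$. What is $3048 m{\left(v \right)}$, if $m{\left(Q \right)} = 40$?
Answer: $121920$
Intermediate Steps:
$3048 m{\left(v \right)} = 3048 \cdot 40 = 121920$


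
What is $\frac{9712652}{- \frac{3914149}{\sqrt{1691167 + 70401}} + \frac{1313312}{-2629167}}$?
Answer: $\frac{59077665570691858669522944}{105903677347111364160866297} - \frac{1051166517271609158245250288 \sqrt{110098}}{105903677347111364160866297} \approx -3292.9$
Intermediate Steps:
$\frac{9712652}{- \frac{3914149}{\sqrt{1691167 + 70401}} + \frac{1313312}{-2629167}} = \frac{9712652}{- \frac{3914149}{\sqrt{1761568}} + 1313312 \left(- \frac{1}{2629167}\right)} = \frac{9712652}{- \frac{3914149}{4 \sqrt{110098}} - \frac{1313312}{2629167}} = \frac{9712652}{- 3914149 \frac{\sqrt{110098}}{440392} - \frac{1313312}{2629167}} = \frac{9712652}{- \frac{3914149 \sqrt{110098}}{440392} - \frac{1313312}{2629167}} = \frac{9712652}{- \frac{1313312}{2629167} - \frac{3914149 \sqrt{110098}}{440392}}$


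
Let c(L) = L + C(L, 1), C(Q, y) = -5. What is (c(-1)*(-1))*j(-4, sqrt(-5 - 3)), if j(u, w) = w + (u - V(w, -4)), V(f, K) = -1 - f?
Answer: -18 + 24*I*sqrt(2) ≈ -18.0 + 33.941*I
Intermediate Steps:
j(u, w) = 1 + u + 2*w (j(u, w) = w + (u - (-1 - w)) = w + (u + (1 + w)) = w + (1 + u + w) = 1 + u + 2*w)
c(L) = -5 + L (c(L) = L - 5 = -5 + L)
(c(-1)*(-1))*j(-4, sqrt(-5 - 3)) = ((-5 - 1)*(-1))*(1 - 4 + 2*sqrt(-5 - 3)) = (-6*(-1))*(1 - 4 + 2*sqrt(-8)) = 6*(1 - 4 + 2*(2*I*sqrt(2))) = 6*(1 - 4 + 4*I*sqrt(2)) = 6*(-3 + 4*I*sqrt(2)) = -18 + 24*I*sqrt(2)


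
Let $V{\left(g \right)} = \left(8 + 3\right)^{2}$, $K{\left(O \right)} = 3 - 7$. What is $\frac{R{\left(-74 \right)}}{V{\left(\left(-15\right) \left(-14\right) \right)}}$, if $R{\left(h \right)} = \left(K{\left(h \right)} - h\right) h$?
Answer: $- \frac{5180}{121} \approx -42.81$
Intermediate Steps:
$K{\left(O \right)} = -4$ ($K{\left(O \right)} = 3 - 7 = -4$)
$R{\left(h \right)} = h \left(-4 - h\right)$ ($R{\left(h \right)} = \left(-4 - h\right) h = h \left(-4 - h\right)$)
$V{\left(g \right)} = 121$ ($V{\left(g \right)} = 11^{2} = 121$)
$\frac{R{\left(-74 \right)}}{V{\left(\left(-15\right) \left(-14\right) \right)}} = \frac{\left(-1\right) \left(-74\right) \left(4 - 74\right)}{121} = \left(-1\right) \left(-74\right) \left(-70\right) \frac{1}{121} = \left(-5180\right) \frac{1}{121} = - \frac{5180}{121}$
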